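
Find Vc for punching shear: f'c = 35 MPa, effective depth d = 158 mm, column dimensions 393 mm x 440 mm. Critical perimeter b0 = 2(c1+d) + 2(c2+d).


b0 = 2*(393 + 158) + 2*(440 + 158) = 2298 mm
Vc = 0.33 * sqrt(35) * 2298 * 158 / 1000
= 708.85 kN

708.85


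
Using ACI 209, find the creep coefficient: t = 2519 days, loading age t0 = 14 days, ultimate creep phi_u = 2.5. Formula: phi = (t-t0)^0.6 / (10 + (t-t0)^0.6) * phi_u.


dt = 2519 - 14 = 2505
phi = 2505^0.6 / (10 + 2505^0.6) * 2.5
= 2.291

2.291


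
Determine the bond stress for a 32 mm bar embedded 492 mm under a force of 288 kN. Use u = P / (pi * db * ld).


u = P / (pi * db * ld)
= 288 * 1000 / (pi * 32 * 492)
= 5.823 MPa

5.823


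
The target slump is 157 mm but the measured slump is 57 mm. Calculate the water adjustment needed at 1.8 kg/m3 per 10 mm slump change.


Difference = 157 - 57 = 100 mm
Water adjustment = 100 * 1.8 / 10 = 18.0 kg/m3

18.0


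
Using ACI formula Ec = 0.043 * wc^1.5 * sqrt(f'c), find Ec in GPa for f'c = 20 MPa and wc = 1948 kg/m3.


Ec = 0.043 * 1948^1.5 * sqrt(20) / 1000
= 16.53 GPa

16.53


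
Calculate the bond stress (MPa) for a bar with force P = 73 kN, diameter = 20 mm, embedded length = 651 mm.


u = P / (pi * db * ld)
= 73 * 1000 / (pi * 20 * 651)
= 1.785 MPa

1.785


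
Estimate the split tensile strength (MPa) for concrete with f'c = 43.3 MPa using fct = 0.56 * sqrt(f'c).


fct = 0.56 * sqrt(43.3)
= 0.56 * 6.58
= 3.685 MPa

3.685


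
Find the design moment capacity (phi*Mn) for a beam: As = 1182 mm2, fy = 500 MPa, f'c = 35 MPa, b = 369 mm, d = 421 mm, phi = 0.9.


a = As * fy / (0.85 * f'c * b)
= 1182 * 500 / (0.85 * 35 * 369)
= 53.8362 mm
Mn = As * fy * (d - a/2) / 10^6
= 232.9024 kN-m
phi*Mn = 0.9 * 232.9024 = 209.61 kN-m

209.61


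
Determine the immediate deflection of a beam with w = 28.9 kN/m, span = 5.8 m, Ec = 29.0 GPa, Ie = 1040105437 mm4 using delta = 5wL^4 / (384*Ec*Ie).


Convert: L = 5.8 m = 5800 mm, Ec = 29.0 GPa = 29000 MPa
delta = 5 * 28.9 * 5800^4 / (384 * 29000 * 1040105437)
= 14.12 mm

14.12


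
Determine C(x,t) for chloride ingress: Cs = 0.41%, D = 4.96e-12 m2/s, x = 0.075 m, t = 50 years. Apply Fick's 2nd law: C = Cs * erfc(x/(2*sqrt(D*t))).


t_seconds = 50 * 365.25 * 24 * 3600 = 1577880000.0 s
arg = 0.075 / (2 * sqrt(4.96e-12 * 1577880000.0))
= 0.4239
erfc(0.4239) = 0.5489
C = 0.41 * 0.5489 = 0.225%

0.225


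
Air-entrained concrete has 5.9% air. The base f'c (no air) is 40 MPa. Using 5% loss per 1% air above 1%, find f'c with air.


Strength loss = (5.9 - 1) * 5 = 24.5%
f'c = 40 * (1 - 24.5/100)
= 30.2 MPa

30.2


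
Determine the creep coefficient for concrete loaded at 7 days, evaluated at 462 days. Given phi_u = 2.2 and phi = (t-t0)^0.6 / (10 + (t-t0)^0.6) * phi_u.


dt = 462 - 7 = 455
phi = 455^0.6 / (10 + 455^0.6) * 2.2
= 1.754

1.754


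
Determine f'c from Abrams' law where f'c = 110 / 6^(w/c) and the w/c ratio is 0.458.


f'c = 110 / 6^0.458
= 110 / 2.272
= 48.42 MPa

48.42


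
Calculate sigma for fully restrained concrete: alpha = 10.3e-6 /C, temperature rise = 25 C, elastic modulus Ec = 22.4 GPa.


sigma = alpha * dT * Ec
= 10.3e-6 * 25 * 22.4 * 1000
= 5.768 MPa

5.768


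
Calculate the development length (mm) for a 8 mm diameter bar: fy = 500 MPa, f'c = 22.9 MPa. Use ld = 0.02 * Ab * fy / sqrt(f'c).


Ab = pi * 8^2 / 4 = 50.265 mm2
ld = 0.02 * 50.265 * 500 / sqrt(22.9)
= 105.0 mm

105.0


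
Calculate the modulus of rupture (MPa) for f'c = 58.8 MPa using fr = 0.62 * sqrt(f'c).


fr = 0.62 * sqrt(58.8)
= 4.754 MPa

4.754


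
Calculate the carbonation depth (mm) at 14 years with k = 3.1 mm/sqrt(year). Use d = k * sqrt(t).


depth = k * sqrt(t)
= 3.1 * sqrt(14)
= 11.6 mm

11.6


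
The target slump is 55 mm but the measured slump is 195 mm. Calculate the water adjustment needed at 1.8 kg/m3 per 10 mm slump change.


Difference = 55 - 195 = -140 mm
Water adjustment = -140 * 1.8 / 10 = -25.2 kg/m3

-25.2


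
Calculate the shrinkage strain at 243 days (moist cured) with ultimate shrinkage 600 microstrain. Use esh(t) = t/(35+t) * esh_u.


esh(243) = 243 / (35 + 243) * 600
= 243 / 278 * 600
= 524.5 microstrain

524.5


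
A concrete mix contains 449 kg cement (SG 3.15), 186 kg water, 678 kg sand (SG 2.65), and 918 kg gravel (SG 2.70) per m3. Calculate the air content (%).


Vol cement = 449 / (3.15 * 1000) = 0.14254 m3
Vol water = 186 / 1000 = 0.186 m3
Vol sand = 678 / (2.65 * 1000) = 0.255849 m3
Vol gravel = 918 / (2.70 * 1000) = 0.34 m3
Total solid + water volume = 0.924389 m3
Air = (1 - 0.924389) * 100 = 7.56%

7.56


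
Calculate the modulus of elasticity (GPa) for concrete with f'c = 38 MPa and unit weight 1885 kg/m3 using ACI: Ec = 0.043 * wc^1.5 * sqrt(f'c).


Ec = 0.043 * 1885^1.5 * sqrt(38) / 1000
= 21.69 GPa

21.69


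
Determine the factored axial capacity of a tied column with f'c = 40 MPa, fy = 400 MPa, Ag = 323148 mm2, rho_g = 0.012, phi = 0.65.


Ast = rho * Ag = 0.012 * 323148 = 3877.776 mm2
phi*Pn = 0.65 * 0.80 * (0.85 * 40 * (323148 - 3877.776) + 400 * 3877.776) / 1000
= 6451.27 kN

6451.27


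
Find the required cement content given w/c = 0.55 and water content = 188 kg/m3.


Cement = water / (w/c)
= 188 / 0.55
= 341.8 kg/m3

341.8


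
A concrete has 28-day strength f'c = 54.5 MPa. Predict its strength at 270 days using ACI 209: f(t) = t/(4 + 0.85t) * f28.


f(270) = 270 / (4 + 0.85 * 270) * 54.5
= 270 / 233.5 * 54.5
= 63.02 MPa

63.02


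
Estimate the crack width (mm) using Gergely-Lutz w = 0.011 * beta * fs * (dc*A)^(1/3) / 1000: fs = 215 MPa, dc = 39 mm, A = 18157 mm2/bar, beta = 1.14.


w = 0.011 * beta * fs * (dc * A)^(1/3) / 1000
= 0.011 * 1.14 * 215 * (39 * 18157)^(1/3) / 1000
= 0.24 mm

0.24


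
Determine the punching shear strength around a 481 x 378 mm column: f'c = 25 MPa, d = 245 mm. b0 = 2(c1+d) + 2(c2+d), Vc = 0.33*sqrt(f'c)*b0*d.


b0 = 2*(481 + 245) + 2*(378 + 245) = 2698 mm
Vc = 0.33 * sqrt(25) * 2698 * 245 / 1000
= 1090.67 kN

1090.67


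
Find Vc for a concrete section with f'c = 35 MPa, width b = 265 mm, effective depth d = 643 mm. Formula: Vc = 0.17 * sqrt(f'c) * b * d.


Vc = 0.17 * sqrt(35) * 265 * 643 / 1000
= 171.37 kN

171.37


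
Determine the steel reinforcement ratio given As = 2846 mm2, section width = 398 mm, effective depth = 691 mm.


rho = As / (b * d)
= 2846 / (398 * 691)
= 0.0103

0.0103


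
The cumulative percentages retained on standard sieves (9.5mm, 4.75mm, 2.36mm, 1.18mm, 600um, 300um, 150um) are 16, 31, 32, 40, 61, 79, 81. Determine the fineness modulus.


FM = sum(cumulative % retained) / 100
= 340 / 100
= 3.4

3.4


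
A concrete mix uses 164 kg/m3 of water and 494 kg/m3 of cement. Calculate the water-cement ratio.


w/c = water / cement
w/c = 164 / 494 = 0.332

0.332


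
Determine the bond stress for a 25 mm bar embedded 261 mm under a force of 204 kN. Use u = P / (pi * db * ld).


u = P / (pi * db * ld)
= 204 * 1000 / (pi * 25 * 261)
= 9.952 MPa

9.952


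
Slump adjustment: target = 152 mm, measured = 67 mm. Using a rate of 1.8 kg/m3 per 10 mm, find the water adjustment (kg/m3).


Difference = 152 - 67 = 85 mm
Water adjustment = 85 * 1.8 / 10 = 15.3 kg/m3

15.3


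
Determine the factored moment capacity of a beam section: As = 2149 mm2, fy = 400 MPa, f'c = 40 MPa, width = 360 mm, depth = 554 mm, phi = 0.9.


a = As * fy / (0.85 * f'c * b)
= 2149 * 400 / (0.85 * 40 * 360)
= 70.2288 mm
Mn = As * fy * (d - a/2) / 10^6
= 446.0341 kN-m
phi*Mn = 0.9 * 446.0341 = 401.43 kN-m

401.43


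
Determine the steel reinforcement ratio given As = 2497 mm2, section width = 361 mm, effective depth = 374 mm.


rho = As / (b * d)
= 2497 / (361 * 374)
= 0.0185

0.0185


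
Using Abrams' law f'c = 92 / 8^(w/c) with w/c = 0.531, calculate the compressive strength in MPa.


f'c = 92 / 8^0.531
= 92 / 3.017
= 30.5 MPa

30.5


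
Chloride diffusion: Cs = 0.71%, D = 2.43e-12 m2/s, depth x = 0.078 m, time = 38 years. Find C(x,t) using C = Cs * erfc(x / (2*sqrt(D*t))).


t_seconds = 38 * 365.25 * 24 * 3600 = 1199188800.0 s
arg = 0.078 / (2 * sqrt(2.43e-12 * 1199188800.0))
= 0.7225
erfc(0.7225) = 0.3069
C = 0.71 * 0.3069 = 0.2179%

0.2179


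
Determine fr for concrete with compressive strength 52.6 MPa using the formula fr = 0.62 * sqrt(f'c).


fr = 0.62 * sqrt(52.6)
= 4.497 MPa

4.497


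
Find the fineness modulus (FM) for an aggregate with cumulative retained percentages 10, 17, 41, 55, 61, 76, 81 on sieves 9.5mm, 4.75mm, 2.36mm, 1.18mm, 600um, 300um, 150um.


FM = sum(cumulative % retained) / 100
= 341 / 100
= 3.41

3.41


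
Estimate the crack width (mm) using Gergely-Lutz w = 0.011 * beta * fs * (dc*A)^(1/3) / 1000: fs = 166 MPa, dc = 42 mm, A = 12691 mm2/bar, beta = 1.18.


w = 0.011 * beta * fs * (dc * A)^(1/3) / 1000
= 0.011 * 1.18 * 166 * (42 * 12691)^(1/3) / 1000
= 0.175 mm

0.175


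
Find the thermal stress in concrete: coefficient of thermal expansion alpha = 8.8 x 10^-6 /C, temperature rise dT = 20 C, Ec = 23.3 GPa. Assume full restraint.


sigma = alpha * dT * Ec
= 8.8e-6 * 20 * 23.3 * 1000
= 4.101 MPa

4.101


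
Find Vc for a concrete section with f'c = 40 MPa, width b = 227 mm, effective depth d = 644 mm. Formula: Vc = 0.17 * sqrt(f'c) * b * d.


Vc = 0.17 * sqrt(40) * 227 * 644 / 1000
= 157.18 kN

157.18


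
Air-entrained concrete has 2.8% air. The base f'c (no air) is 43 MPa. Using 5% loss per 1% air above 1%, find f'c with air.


Strength loss = (2.8 - 1) * 5 = 9.0%
f'c = 43 * (1 - 9.0/100)
= 39.13 MPa

39.13


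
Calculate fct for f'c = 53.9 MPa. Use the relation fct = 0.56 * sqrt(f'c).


fct = 0.56 * sqrt(53.9)
= 0.56 * 7.342
= 4.111 MPa

4.111


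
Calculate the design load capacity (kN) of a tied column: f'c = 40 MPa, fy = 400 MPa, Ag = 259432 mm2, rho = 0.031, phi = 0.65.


Ast = rho * Ag = 0.031 * 259432 = 8042.392 mm2
phi*Pn = 0.65 * 0.80 * (0.85 * 40 * (259432 - 8042.392) + 400 * 8042.392) / 1000
= 6117.39 kN

6117.39


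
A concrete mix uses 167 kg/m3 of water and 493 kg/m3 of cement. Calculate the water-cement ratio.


w/c = water / cement
w/c = 167 / 493 = 0.339

0.339


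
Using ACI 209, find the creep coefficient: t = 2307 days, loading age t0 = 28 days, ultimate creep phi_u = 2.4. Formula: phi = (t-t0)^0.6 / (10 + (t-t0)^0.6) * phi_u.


dt = 2307 - 28 = 2279
phi = 2279^0.6 / (10 + 2279^0.6) * 2.4
= 2.188

2.188


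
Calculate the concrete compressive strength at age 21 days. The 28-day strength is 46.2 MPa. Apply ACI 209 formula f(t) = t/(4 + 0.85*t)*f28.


f(21) = 21 / (4 + 0.85 * 21) * 46.2
= 21 / 21.85 * 46.2
= 44.4 MPa

44.4


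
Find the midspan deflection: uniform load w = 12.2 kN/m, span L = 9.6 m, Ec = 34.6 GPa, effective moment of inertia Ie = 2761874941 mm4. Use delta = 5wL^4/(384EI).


Convert: L = 9.6 m = 9600 mm, Ec = 34.6 GPa = 34600 MPa
delta = 5 * 12.2 * 9600^4 / (384 * 34600 * 2761874941)
= 14.12 mm

14.12


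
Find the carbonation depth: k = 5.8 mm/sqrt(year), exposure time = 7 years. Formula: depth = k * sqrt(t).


depth = k * sqrt(t)
= 5.8 * sqrt(7)
= 15.35 mm

15.35


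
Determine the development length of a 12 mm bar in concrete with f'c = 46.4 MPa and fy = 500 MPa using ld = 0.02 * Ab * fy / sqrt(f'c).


Ab = pi * 12^2 / 4 = 113.097 mm2
ld = 0.02 * 113.097 * 500 / sqrt(46.4)
= 166.0 mm

166.0


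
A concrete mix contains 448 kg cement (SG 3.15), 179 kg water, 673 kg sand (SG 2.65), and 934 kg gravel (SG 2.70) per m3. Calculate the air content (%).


Vol cement = 448 / (3.15 * 1000) = 0.142222 m3
Vol water = 179 / 1000 = 0.179 m3
Vol sand = 673 / (2.65 * 1000) = 0.253962 m3
Vol gravel = 934 / (2.70 * 1000) = 0.345926 m3
Total solid + water volume = 0.92111 m3
Air = (1 - 0.92111) * 100 = 7.89%

7.89


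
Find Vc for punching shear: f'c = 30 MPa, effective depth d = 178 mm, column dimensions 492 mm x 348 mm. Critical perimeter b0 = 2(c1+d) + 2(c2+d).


b0 = 2*(492 + 178) + 2*(348 + 178) = 2392 mm
Vc = 0.33 * sqrt(30) * 2392 * 178 / 1000
= 769.58 kN

769.58


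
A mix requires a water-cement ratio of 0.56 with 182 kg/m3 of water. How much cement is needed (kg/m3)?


Cement = water / (w/c)
= 182 / 0.56
= 325.0 kg/m3

325.0


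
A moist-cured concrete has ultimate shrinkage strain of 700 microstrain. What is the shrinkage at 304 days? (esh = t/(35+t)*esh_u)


esh(304) = 304 / (35 + 304) * 700
= 304 / 339 * 700
= 627.7 microstrain

627.7


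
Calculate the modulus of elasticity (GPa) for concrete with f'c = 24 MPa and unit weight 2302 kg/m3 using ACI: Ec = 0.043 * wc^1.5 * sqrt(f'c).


Ec = 0.043 * 2302^1.5 * sqrt(24) / 1000
= 23.27 GPa

23.27


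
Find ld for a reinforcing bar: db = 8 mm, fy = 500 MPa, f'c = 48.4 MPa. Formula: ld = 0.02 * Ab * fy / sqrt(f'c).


Ab = pi * 8^2 / 4 = 50.265 mm2
ld = 0.02 * 50.265 * 500 / sqrt(48.4)
= 72.3 mm

72.3


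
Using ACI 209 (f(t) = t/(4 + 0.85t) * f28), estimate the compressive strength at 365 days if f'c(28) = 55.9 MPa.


f(365) = 365 / (4 + 0.85 * 365) * 55.9
= 365 / 314.25 * 55.9
= 64.93 MPa

64.93


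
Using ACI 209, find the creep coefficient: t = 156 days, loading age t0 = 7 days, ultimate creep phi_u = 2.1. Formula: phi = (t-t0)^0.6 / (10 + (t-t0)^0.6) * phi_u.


dt = 156 - 7 = 149
phi = 149^0.6 / (10 + 149^0.6) * 2.1
= 1.403

1.403


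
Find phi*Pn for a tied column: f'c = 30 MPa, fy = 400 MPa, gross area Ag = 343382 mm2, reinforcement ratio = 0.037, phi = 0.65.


Ast = rho * Ag = 0.037 * 343382 = 12705.134 mm2
phi*Pn = 0.65 * 0.80 * (0.85 * 30 * (343382 - 12705.134) + 400 * 12705.134) / 1000
= 7027.44 kN

7027.44


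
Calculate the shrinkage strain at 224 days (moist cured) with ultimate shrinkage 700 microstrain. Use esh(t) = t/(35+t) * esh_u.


esh(224) = 224 / (35 + 224) * 700
= 224 / 259 * 700
= 605.4 microstrain

605.4


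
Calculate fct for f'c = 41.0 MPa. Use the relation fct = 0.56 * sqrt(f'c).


fct = 0.56 * sqrt(41.0)
= 0.56 * 6.403
= 3.586 MPa

3.586


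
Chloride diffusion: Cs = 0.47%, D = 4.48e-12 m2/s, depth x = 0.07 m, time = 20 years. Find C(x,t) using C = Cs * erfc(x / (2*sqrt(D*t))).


t_seconds = 20 * 365.25 * 24 * 3600 = 631152000.0 s
arg = 0.07 / (2 * sqrt(4.48e-12 * 631152000.0))
= 0.6582
erfc(0.6582) = 0.3519
C = 0.47 * 0.3519 = 0.1654%

0.1654


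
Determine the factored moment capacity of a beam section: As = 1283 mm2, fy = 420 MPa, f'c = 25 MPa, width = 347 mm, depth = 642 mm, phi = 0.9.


a = As * fy / (0.85 * f'c * b)
= 1283 * 420 / (0.85 * 25 * 347)
= 73.0781 mm
Mn = As * fy * (d - a/2) / 10^6
= 326.2587 kN-m
phi*Mn = 0.9 * 326.2587 = 293.63 kN-m

293.63


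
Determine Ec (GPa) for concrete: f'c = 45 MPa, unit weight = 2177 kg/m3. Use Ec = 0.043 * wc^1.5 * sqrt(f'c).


Ec = 0.043 * 2177^1.5 * sqrt(45) / 1000
= 29.3 GPa

29.3


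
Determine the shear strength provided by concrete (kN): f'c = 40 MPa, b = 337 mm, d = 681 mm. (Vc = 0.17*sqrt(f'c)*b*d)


Vc = 0.17 * sqrt(40) * 337 * 681 / 1000
= 246.75 kN

246.75


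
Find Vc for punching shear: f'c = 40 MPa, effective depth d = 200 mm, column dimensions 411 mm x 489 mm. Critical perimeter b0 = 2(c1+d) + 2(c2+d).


b0 = 2*(411 + 200) + 2*(489 + 200) = 2600 mm
Vc = 0.33 * sqrt(40) * 2600 * 200 / 1000
= 1085.29 kN

1085.29


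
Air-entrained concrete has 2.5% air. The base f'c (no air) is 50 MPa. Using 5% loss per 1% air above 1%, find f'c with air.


Strength loss = (2.5 - 1) * 5 = 7.5%
f'c = 50 * (1 - 7.5/100)
= 46.25 MPa

46.25


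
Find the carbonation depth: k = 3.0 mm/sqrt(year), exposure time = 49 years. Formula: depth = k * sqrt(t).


depth = k * sqrt(t)
= 3.0 * sqrt(49)
= 21.0 mm

21.0


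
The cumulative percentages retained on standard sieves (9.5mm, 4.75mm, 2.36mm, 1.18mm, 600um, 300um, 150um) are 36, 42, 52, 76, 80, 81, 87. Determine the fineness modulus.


FM = sum(cumulative % retained) / 100
= 454 / 100
= 4.54

4.54


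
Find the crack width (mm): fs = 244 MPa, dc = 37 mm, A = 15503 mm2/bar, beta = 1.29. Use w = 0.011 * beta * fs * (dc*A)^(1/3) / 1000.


w = 0.011 * beta * fs * (dc * A)^(1/3) / 1000
= 0.011 * 1.29 * 244 * (37 * 15503)^(1/3) / 1000
= 0.288 mm

0.288


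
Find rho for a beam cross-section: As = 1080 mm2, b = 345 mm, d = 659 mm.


rho = As / (b * d)
= 1080 / (345 * 659)
= 0.0048

0.0048


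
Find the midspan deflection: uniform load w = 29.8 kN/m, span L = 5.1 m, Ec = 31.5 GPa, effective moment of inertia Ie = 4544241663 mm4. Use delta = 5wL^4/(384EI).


Convert: L = 5.1 m = 5100 mm, Ec = 31.5 GPa = 31500 MPa
delta = 5 * 29.8 * 5100^4 / (384 * 31500 * 4544241663)
= 1.83 mm

1.83


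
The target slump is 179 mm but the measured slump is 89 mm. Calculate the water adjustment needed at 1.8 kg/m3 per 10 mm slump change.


Difference = 179 - 89 = 90 mm
Water adjustment = 90 * 1.8 / 10 = 16.2 kg/m3

16.2


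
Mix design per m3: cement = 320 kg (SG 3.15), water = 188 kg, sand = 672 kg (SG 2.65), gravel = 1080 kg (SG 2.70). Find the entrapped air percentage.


Vol cement = 320 / (3.15 * 1000) = 0.101587 m3
Vol water = 188 / 1000 = 0.188 m3
Vol sand = 672 / (2.65 * 1000) = 0.253585 m3
Vol gravel = 1080 / (2.70 * 1000) = 0.4 m3
Total solid + water volume = 0.943172 m3
Air = (1 - 0.943172) * 100 = 5.68%

5.68


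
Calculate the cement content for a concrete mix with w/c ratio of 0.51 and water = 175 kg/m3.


Cement = water / (w/c)
= 175 / 0.51
= 343.1 kg/m3

343.1


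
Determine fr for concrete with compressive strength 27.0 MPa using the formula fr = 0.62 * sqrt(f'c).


fr = 0.62 * sqrt(27.0)
= 3.222 MPa

3.222


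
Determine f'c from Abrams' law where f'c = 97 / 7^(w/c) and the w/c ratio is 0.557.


f'c = 97 / 7^0.557
= 97 / 2.956
= 32.81 MPa

32.81


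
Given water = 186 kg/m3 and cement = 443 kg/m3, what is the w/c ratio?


w/c = water / cement
w/c = 186 / 443 = 0.42

0.42


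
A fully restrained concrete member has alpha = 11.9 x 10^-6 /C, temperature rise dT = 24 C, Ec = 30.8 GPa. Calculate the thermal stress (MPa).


sigma = alpha * dT * Ec
= 11.9e-6 * 24 * 30.8 * 1000
= 8.796 MPa

8.796


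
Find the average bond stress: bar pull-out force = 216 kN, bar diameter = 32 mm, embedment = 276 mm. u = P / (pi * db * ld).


u = P / (pi * db * ld)
= 216 * 1000 / (pi * 32 * 276)
= 7.785 MPa

7.785


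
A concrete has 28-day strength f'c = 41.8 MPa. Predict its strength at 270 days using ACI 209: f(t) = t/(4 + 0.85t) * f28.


f(270) = 270 / (4 + 0.85 * 270) * 41.8
= 270 / 233.5 * 41.8
= 48.33 MPa

48.33


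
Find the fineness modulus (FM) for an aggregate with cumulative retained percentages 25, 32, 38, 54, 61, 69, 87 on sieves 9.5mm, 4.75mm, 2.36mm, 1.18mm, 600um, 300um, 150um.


FM = sum(cumulative % retained) / 100
= 366 / 100
= 3.66

3.66


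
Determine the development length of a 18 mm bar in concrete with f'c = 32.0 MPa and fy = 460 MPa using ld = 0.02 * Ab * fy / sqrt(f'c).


Ab = pi * 18^2 / 4 = 254.469 mm2
ld = 0.02 * 254.469 * 460 / sqrt(32.0)
= 413.9 mm

413.9


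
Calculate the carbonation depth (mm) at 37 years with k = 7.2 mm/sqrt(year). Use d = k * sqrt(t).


depth = k * sqrt(t)
= 7.2 * sqrt(37)
= 43.8 mm

43.8


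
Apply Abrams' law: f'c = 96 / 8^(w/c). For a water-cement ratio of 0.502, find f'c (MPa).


f'c = 96 / 8^0.502
= 96 / 2.84
= 33.8 MPa

33.8


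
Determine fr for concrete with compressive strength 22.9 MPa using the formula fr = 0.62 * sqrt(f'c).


fr = 0.62 * sqrt(22.9)
= 2.967 MPa

2.967


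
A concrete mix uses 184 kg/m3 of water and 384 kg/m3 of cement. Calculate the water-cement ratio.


w/c = water / cement
w/c = 184 / 384 = 0.479

0.479


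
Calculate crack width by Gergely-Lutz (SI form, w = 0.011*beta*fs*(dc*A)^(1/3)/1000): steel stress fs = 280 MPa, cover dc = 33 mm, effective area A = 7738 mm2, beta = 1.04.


w = 0.011 * beta * fs * (dc * A)^(1/3) / 1000
= 0.011 * 1.04 * 280 * (33 * 7738)^(1/3) / 1000
= 0.203 mm

0.203


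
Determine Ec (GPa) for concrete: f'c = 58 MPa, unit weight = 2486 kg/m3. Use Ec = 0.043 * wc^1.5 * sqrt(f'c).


Ec = 0.043 * 2486^1.5 * sqrt(58) / 1000
= 40.59 GPa

40.59


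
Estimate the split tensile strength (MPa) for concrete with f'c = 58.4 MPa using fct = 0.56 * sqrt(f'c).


fct = 0.56 * sqrt(58.4)
= 0.56 * 7.642
= 4.28 MPa

4.28


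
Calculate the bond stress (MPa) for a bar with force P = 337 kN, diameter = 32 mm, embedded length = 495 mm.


u = P / (pi * db * ld)
= 337 * 1000 / (pi * 32 * 495)
= 6.772 MPa

6.772


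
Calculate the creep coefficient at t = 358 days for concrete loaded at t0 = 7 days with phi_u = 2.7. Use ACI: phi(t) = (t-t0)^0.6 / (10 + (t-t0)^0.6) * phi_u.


dt = 358 - 7 = 351
phi = 351^0.6 / (10 + 351^0.6) * 2.7
= 2.082

2.082


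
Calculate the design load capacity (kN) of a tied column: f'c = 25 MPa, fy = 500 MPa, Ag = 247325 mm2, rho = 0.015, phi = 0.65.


Ast = rho * Ag = 0.015 * 247325 = 3709.875 mm2
phi*Pn = 0.65 * 0.80 * (0.85 * 25 * (247325 - 3709.875) + 500 * 3709.875) / 1000
= 3656.51 kN

3656.51


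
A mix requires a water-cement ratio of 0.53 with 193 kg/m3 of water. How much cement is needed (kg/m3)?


Cement = water / (w/c)
= 193 / 0.53
= 364.2 kg/m3

364.2


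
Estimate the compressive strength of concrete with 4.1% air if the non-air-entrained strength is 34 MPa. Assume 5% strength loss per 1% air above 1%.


Strength loss = (4.1 - 1) * 5 = 15.5%
f'c = 34 * (1 - 15.5/100)
= 28.73 MPa

28.73


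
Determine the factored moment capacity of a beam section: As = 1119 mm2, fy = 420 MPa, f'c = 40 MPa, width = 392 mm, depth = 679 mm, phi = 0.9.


a = As * fy / (0.85 * f'c * b)
= 1119 * 420 / (0.85 * 40 * 392)
= 35.2626 mm
Mn = As * fy * (d - a/2) / 10^6
= 310.8301 kN-m
phi*Mn = 0.9 * 310.8301 = 279.75 kN-m

279.75


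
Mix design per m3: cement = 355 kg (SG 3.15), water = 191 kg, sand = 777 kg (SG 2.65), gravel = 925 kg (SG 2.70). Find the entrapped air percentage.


Vol cement = 355 / (3.15 * 1000) = 0.112698 m3
Vol water = 191 / 1000 = 0.191 m3
Vol sand = 777 / (2.65 * 1000) = 0.293208 m3
Vol gravel = 925 / (2.70 * 1000) = 0.342593 m3
Total solid + water volume = 0.939499 m3
Air = (1 - 0.939499) * 100 = 6.05%

6.05


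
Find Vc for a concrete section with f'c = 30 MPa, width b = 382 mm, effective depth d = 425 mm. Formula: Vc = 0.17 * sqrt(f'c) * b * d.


Vc = 0.17 * sqrt(30) * 382 * 425 / 1000
= 151.17 kN

151.17


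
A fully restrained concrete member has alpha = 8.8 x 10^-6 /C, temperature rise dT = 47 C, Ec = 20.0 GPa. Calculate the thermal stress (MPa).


sigma = alpha * dT * Ec
= 8.8e-6 * 47 * 20.0 * 1000
= 8.272 MPa

8.272


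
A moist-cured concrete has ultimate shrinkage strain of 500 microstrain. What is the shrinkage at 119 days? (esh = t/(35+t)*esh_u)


esh(119) = 119 / (35 + 119) * 500
= 119 / 154 * 500
= 386.4 microstrain

386.4


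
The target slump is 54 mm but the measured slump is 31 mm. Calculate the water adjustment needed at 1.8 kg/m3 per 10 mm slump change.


Difference = 54 - 31 = 23 mm
Water adjustment = 23 * 1.8 / 10 = 4.1 kg/m3

4.1


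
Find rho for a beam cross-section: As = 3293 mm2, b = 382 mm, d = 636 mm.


rho = As / (b * d)
= 3293 / (382 * 636)
= 0.0136

0.0136


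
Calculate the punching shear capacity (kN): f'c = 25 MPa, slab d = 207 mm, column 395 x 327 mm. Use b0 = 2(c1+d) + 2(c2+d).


b0 = 2*(395 + 207) + 2*(327 + 207) = 2272 mm
Vc = 0.33 * sqrt(25) * 2272 * 207 / 1000
= 776.0 kN

776.0


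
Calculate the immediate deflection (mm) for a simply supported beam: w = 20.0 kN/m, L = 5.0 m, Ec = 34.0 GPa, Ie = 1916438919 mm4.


Convert: L = 5.0 m = 5000 mm, Ec = 34.0 GPa = 34000 MPa
delta = 5 * 20.0 * 5000^4 / (384 * 34000 * 1916438919)
= 2.5 mm

2.5


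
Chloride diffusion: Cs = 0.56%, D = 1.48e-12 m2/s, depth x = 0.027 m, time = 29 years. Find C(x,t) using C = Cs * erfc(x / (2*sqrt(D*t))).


t_seconds = 29 * 365.25 * 24 * 3600 = 915170400.0 s
arg = 0.027 / (2 * sqrt(1.48e-12 * 915170400.0))
= 0.3668
erfc(0.3668) = 0.6039
C = 0.56 * 0.6039 = 0.3382%

0.3382


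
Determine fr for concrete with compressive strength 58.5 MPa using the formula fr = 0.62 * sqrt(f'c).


fr = 0.62 * sqrt(58.5)
= 4.742 MPa

4.742


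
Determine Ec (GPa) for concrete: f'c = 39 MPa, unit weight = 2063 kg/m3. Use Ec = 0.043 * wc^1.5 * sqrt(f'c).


Ec = 0.043 * 2063^1.5 * sqrt(39) / 1000
= 25.16 GPa

25.16


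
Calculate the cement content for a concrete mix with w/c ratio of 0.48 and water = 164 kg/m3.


Cement = water / (w/c)
= 164 / 0.48
= 341.7 kg/m3

341.7


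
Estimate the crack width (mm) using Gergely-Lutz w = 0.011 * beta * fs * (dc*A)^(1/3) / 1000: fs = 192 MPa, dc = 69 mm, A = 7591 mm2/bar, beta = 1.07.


w = 0.011 * beta * fs * (dc * A)^(1/3) / 1000
= 0.011 * 1.07 * 192 * (69 * 7591)^(1/3) / 1000
= 0.182 mm

0.182


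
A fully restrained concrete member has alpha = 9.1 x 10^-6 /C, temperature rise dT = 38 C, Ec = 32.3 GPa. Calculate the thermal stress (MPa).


sigma = alpha * dT * Ec
= 9.1e-6 * 38 * 32.3 * 1000
= 11.169 MPa

11.169


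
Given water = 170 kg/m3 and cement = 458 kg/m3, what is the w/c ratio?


w/c = water / cement
w/c = 170 / 458 = 0.371

0.371


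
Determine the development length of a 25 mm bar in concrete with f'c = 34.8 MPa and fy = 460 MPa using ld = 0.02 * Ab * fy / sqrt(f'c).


Ab = pi * 25^2 / 4 = 490.874 mm2
ld = 0.02 * 490.874 * 460 / sqrt(34.8)
= 765.5 mm

765.5


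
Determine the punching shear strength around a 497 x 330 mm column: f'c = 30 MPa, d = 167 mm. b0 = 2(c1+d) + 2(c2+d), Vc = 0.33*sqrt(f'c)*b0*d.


b0 = 2*(497 + 167) + 2*(330 + 167) = 2322 mm
Vc = 0.33 * sqrt(30) * 2322 * 167 / 1000
= 700.9 kN

700.9


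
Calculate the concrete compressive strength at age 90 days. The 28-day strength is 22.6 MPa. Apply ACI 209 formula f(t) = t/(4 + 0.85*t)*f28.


f(90) = 90 / (4 + 0.85 * 90) * 22.6
= 90 / 80.5 * 22.6
= 25.27 MPa

25.27


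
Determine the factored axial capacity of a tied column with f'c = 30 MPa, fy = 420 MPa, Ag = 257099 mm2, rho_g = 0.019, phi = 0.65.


Ast = rho * Ag = 0.019 * 257099 = 4884.881 mm2
phi*Pn = 0.65 * 0.80 * (0.85 * 30 * (257099 - 4884.881) + 420 * 4884.881) / 1000
= 4411.22 kN

4411.22


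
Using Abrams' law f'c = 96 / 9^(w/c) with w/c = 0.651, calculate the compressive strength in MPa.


f'c = 96 / 9^0.651
= 96 / 4.18
= 22.96 MPa

22.96


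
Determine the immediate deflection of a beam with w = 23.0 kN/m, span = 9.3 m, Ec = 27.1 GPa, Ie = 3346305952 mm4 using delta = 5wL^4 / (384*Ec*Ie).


Convert: L = 9.3 m = 9300 mm, Ec = 27.1 GPa = 27100 MPa
delta = 5 * 23.0 * 9300^4 / (384 * 27100 * 3346305952)
= 24.7 mm

24.7


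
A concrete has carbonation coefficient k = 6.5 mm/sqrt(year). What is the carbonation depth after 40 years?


depth = k * sqrt(t)
= 6.5 * sqrt(40)
= 41.11 mm

41.11


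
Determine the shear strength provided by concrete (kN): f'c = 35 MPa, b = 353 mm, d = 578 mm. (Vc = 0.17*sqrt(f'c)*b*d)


Vc = 0.17 * sqrt(35) * 353 * 578 / 1000
= 205.2 kN

205.2


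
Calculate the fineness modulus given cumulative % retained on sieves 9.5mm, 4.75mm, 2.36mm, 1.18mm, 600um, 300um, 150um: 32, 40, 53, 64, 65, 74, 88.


FM = sum(cumulative % retained) / 100
= 416 / 100
= 4.16

4.16


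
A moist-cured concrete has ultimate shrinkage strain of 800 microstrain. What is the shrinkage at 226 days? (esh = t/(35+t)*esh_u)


esh(226) = 226 / (35 + 226) * 800
= 226 / 261 * 800
= 692.7 microstrain

692.7


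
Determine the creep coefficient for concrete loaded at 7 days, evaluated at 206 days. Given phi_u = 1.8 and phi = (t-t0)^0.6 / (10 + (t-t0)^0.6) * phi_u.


dt = 206 - 7 = 199
phi = 199^0.6 / (10 + 199^0.6) * 1.8
= 1.27

1.27


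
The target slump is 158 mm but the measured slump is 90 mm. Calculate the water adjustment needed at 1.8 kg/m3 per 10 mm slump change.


Difference = 158 - 90 = 68 mm
Water adjustment = 68 * 1.8 / 10 = 12.2 kg/m3

12.2


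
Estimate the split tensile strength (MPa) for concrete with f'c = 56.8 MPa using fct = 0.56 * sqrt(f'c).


fct = 0.56 * sqrt(56.8)
= 0.56 * 7.537
= 4.22 MPa

4.22


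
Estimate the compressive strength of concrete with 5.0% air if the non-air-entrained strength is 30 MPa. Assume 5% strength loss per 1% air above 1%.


Strength loss = (5.0 - 1) * 5 = 20.0%
f'c = 30 * (1 - 20.0/100)
= 24.0 MPa

24.0


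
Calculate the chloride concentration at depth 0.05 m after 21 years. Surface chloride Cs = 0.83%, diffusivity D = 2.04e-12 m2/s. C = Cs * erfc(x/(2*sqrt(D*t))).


t_seconds = 21 * 365.25 * 24 * 3600 = 662709600.0 s
arg = 0.05 / (2 * sqrt(2.04e-12 * 662709600.0))
= 0.6799
erfc(0.6799) = 0.3363
C = 0.83 * 0.3363 = 0.2791%

0.2791


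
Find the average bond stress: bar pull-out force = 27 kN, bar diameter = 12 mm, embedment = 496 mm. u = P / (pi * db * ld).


u = P / (pi * db * ld)
= 27 * 1000 / (pi * 12 * 496)
= 1.444 MPa

1.444


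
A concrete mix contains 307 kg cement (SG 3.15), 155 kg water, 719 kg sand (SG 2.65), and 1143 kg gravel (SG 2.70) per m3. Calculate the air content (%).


Vol cement = 307 / (3.15 * 1000) = 0.09746 m3
Vol water = 155 / 1000 = 0.155 m3
Vol sand = 719 / (2.65 * 1000) = 0.271321 m3
Vol gravel = 1143 / (2.70 * 1000) = 0.423333 m3
Total solid + water volume = 0.947114 m3
Air = (1 - 0.947114) * 100 = 5.29%

5.29


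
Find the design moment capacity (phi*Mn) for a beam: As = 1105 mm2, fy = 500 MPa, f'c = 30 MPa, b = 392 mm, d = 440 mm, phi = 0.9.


a = As * fy / (0.85 * f'c * b)
= 1105 * 500 / (0.85 * 30 * 392)
= 55.2721 mm
Mn = As * fy * (d - a/2) / 10^6
= 227.8311 kN-m
phi*Mn = 0.9 * 227.8311 = 205.05 kN-m

205.05


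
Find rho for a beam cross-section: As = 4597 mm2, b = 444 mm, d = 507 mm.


rho = As / (b * d)
= 4597 / (444 * 507)
= 0.0204

0.0204


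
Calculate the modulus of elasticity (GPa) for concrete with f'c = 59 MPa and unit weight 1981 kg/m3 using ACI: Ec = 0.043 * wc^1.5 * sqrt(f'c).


Ec = 0.043 * 1981^1.5 * sqrt(59) / 1000
= 29.12 GPa

29.12


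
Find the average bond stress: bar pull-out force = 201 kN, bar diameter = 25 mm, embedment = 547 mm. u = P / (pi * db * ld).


u = P / (pi * db * ld)
= 201 * 1000 / (pi * 25 * 547)
= 4.679 MPa

4.679


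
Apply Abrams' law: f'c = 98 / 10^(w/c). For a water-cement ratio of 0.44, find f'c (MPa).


f'c = 98 / 10^0.44
= 98 / 2.754
= 35.58 MPa

35.58


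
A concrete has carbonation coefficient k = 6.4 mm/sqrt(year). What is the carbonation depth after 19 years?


depth = k * sqrt(t)
= 6.4 * sqrt(19)
= 27.9 mm

27.9


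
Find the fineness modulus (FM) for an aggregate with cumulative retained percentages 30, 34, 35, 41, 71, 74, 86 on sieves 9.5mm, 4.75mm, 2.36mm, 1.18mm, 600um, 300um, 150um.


FM = sum(cumulative % retained) / 100
= 371 / 100
= 3.71

3.71


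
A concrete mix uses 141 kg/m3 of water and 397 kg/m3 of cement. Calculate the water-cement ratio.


w/c = water / cement
w/c = 141 / 397 = 0.355

0.355


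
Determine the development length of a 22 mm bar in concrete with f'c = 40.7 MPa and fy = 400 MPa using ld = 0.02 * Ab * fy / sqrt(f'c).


Ab = pi * 22^2 / 4 = 380.133 mm2
ld = 0.02 * 380.133 * 400 / sqrt(40.7)
= 476.7 mm

476.7


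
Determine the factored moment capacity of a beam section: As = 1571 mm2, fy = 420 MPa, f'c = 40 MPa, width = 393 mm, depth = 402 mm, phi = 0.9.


a = As * fy / (0.85 * f'c * b)
= 1571 * 420 / (0.85 * 40 * 393)
= 49.3803 mm
Mn = As * fy * (d - a/2) / 10^6
= 248.9566 kN-m
phi*Mn = 0.9 * 248.9566 = 224.06 kN-m

224.06


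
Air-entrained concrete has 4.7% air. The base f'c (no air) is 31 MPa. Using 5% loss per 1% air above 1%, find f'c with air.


Strength loss = (4.7 - 1) * 5 = 18.5%
f'c = 31 * (1 - 18.5/100)
= 25.26 MPa

25.26


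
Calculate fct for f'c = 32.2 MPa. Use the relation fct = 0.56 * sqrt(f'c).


fct = 0.56 * sqrt(32.2)
= 0.56 * 5.675
= 3.178 MPa

3.178


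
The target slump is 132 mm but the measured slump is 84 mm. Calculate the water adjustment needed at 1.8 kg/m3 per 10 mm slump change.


Difference = 132 - 84 = 48 mm
Water adjustment = 48 * 1.8 / 10 = 8.6 kg/m3

8.6


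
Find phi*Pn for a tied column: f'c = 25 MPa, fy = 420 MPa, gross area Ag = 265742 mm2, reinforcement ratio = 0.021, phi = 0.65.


Ast = rho * Ag = 0.021 * 265742 = 5580.582 mm2
phi*Pn = 0.65 * 0.80 * (0.85 * 25 * (265742 - 5580.582) + 420 * 5580.582) / 1000
= 4093.58 kN

4093.58


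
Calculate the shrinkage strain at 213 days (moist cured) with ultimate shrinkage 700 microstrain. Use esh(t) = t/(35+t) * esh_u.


esh(213) = 213 / (35 + 213) * 700
= 213 / 248 * 700
= 601.2 microstrain

601.2


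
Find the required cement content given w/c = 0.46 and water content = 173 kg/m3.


Cement = water / (w/c)
= 173 / 0.46
= 376.1 kg/m3

376.1


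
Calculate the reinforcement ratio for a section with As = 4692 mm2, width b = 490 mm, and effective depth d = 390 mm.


rho = As / (b * d)
= 4692 / (490 * 390)
= 0.0246

0.0246


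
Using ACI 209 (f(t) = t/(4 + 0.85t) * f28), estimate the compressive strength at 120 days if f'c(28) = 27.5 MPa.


f(120) = 120 / (4 + 0.85 * 120) * 27.5
= 120 / 106.0 * 27.5
= 31.13 MPa

31.13


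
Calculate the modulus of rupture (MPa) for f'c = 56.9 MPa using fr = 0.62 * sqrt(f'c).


fr = 0.62 * sqrt(56.9)
= 4.677 MPa

4.677


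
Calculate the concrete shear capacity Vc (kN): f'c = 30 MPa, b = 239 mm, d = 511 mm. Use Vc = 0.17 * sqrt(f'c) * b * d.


Vc = 0.17 * sqrt(30) * 239 * 511 / 1000
= 113.72 kN

113.72


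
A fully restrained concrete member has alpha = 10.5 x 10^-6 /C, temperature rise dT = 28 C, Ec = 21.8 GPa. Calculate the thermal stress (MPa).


sigma = alpha * dT * Ec
= 10.5e-6 * 28 * 21.8 * 1000
= 6.409 MPa

6.409


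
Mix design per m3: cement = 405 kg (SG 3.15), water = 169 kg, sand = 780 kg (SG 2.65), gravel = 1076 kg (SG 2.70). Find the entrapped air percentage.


Vol cement = 405 / (3.15 * 1000) = 0.128571 m3
Vol water = 169 / 1000 = 0.169 m3
Vol sand = 780 / (2.65 * 1000) = 0.29434 m3
Vol gravel = 1076 / (2.70 * 1000) = 0.398519 m3
Total solid + water volume = 0.99043 m3
Air = (1 - 0.99043) * 100 = 0.96%

0.96


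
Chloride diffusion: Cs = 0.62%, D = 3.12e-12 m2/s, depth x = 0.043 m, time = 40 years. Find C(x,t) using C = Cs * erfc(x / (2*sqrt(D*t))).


t_seconds = 40 * 365.25 * 24 * 3600 = 1262304000.0 s
arg = 0.043 / (2 * sqrt(3.12e-12 * 1262304000.0))
= 0.3426
erfc(0.3426) = 0.628
C = 0.62 * 0.628 = 0.3894%

0.3894


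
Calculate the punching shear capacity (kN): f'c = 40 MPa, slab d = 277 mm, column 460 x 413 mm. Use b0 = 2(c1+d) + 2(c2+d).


b0 = 2*(460 + 277) + 2*(413 + 277) = 2854 mm
Vc = 0.33 * sqrt(40) * 2854 * 277 / 1000
= 1649.98 kN

1649.98


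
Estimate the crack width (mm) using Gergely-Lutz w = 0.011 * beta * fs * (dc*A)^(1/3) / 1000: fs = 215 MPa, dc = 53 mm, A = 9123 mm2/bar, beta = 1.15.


w = 0.011 * beta * fs * (dc * A)^(1/3) / 1000
= 0.011 * 1.15 * 215 * (53 * 9123)^(1/3) / 1000
= 0.213 mm

0.213


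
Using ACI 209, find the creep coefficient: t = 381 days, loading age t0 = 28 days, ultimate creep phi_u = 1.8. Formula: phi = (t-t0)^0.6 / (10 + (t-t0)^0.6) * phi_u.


dt = 381 - 28 = 353
phi = 353^0.6 / (10 + 353^0.6) * 1.8
= 1.389

1.389


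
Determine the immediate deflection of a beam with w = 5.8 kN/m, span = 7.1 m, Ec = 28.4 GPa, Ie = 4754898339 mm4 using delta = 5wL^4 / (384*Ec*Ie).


Convert: L = 7.1 m = 7100 mm, Ec = 28.4 GPa = 28400 MPa
delta = 5 * 5.8 * 7100^4 / (384 * 28400 * 4754898339)
= 1.42 mm

1.42


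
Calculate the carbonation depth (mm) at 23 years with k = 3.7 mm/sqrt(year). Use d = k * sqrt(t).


depth = k * sqrt(t)
= 3.7 * sqrt(23)
= 17.74 mm

17.74


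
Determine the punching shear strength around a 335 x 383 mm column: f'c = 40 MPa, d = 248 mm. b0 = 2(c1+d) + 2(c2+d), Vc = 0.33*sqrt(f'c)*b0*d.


b0 = 2*(335 + 248) + 2*(383 + 248) = 2428 mm
Vc = 0.33 * sqrt(40) * 2428 * 248 / 1000
= 1256.74 kN

1256.74


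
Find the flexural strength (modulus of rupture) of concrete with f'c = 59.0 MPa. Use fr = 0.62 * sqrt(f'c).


fr = 0.62 * sqrt(59.0)
= 4.762 MPa

4.762


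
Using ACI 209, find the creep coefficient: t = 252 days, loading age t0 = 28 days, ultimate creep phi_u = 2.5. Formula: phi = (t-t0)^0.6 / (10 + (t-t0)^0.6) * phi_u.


dt = 252 - 28 = 224
phi = 224^0.6 / (10 + 224^0.6) * 2.5
= 1.8

1.8


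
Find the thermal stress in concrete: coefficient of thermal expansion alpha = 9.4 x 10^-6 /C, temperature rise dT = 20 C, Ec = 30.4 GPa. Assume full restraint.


sigma = alpha * dT * Ec
= 9.4e-6 * 20 * 30.4 * 1000
= 5.715 MPa

5.715


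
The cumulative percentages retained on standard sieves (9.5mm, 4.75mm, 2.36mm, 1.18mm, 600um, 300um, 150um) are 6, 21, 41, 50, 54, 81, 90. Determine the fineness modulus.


FM = sum(cumulative % retained) / 100
= 343 / 100
= 3.43

3.43


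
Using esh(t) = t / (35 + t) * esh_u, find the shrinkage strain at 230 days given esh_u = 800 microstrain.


esh(230) = 230 / (35 + 230) * 800
= 230 / 265 * 800
= 694.3 microstrain

694.3


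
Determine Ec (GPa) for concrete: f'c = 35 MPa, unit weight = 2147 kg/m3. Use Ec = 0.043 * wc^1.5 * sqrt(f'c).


Ec = 0.043 * 2147^1.5 * sqrt(35) / 1000
= 25.31 GPa

25.31


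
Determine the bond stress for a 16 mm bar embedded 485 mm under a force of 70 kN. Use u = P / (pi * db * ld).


u = P / (pi * db * ld)
= 70 * 1000 / (pi * 16 * 485)
= 2.871 MPa

2.871


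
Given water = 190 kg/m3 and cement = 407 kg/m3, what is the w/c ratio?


w/c = water / cement
w/c = 190 / 407 = 0.467

0.467


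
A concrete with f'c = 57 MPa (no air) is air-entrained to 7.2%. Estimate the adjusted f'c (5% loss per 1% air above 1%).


Strength loss = (7.2 - 1) * 5 = 31.0%
f'c = 57 * (1 - 31.0/100)
= 39.33 MPa

39.33


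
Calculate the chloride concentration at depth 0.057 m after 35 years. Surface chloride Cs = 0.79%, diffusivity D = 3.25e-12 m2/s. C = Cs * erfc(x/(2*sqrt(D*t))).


t_seconds = 35 * 365.25 * 24 * 3600 = 1104516000.0 s
arg = 0.057 / (2 * sqrt(3.25e-12 * 1104516000.0))
= 0.4757
erfc(0.4757) = 0.5011
C = 0.79 * 0.5011 = 0.3959%

0.3959


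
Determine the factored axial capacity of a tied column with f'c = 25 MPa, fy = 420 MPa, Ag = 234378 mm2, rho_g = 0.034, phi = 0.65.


Ast = rho * Ag = 0.034 * 234378 = 7968.852 mm2
phi*Pn = 0.65 * 0.80 * (0.85 * 25 * (234378 - 7968.852) + 420 * 7968.852) / 1000
= 4242.22 kN

4242.22


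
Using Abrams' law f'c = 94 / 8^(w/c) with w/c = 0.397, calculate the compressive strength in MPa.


f'c = 94 / 8^0.397
= 94 / 2.283
= 41.17 MPa

41.17


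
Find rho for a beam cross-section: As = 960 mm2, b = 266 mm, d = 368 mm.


rho = As / (b * d)
= 960 / (266 * 368)
= 0.0098

0.0098


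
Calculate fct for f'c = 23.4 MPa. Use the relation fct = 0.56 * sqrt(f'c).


fct = 0.56 * sqrt(23.4)
= 0.56 * 4.837
= 2.709 MPa

2.709


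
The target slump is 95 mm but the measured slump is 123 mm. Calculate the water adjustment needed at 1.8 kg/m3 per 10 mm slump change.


Difference = 95 - 123 = -28 mm
Water adjustment = -28 * 1.8 / 10 = -5.0 kg/m3

-5.0


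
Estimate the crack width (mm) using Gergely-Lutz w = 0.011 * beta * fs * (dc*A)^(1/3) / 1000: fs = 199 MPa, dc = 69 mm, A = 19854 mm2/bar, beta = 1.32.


w = 0.011 * beta * fs * (dc * A)^(1/3) / 1000
= 0.011 * 1.32 * 199 * (69 * 19854)^(1/3) / 1000
= 0.321 mm

0.321


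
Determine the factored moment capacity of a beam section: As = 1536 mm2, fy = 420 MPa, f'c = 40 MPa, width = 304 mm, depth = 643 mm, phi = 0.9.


a = As * fy / (0.85 * f'c * b)
= 1536 * 420 / (0.85 * 40 * 304)
= 62.4149 mm
Mn = As * fy * (d - a/2) / 10^6
= 394.6796 kN-m
phi*Mn = 0.9 * 394.6796 = 355.21 kN-m

355.21
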